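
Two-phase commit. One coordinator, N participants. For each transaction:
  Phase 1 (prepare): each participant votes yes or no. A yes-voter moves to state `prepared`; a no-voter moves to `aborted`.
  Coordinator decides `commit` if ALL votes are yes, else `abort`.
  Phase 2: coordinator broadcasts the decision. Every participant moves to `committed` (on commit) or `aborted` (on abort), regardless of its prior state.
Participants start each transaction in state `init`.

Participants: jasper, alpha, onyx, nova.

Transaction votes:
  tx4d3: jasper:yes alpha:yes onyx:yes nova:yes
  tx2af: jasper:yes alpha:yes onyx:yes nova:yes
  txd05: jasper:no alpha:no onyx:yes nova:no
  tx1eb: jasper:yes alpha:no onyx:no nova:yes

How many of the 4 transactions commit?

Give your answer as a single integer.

Answer: 2

Derivation:
tx4d3: all yes -> commit (commits=1)
tx2af: all yes -> commit (commits=2)
txd05: no from jasper, alpha, nova -> abort (commits=2)
tx1eb: no from alpha, onyx -> abort (commits=2)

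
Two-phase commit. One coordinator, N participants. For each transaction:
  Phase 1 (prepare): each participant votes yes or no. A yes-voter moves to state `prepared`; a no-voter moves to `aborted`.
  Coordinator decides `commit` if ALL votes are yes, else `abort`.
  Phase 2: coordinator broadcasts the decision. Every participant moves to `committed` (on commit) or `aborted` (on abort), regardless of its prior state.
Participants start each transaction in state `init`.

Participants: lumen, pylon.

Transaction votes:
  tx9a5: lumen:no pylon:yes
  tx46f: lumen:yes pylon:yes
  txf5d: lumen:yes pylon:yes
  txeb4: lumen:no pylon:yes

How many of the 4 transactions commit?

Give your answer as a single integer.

Answer: 2

Derivation:
tx9a5: no from lumen -> abort (commits=0)
tx46f: all yes -> commit (commits=1)
txf5d: all yes -> commit (commits=2)
txeb4: no from lumen -> abort (commits=2)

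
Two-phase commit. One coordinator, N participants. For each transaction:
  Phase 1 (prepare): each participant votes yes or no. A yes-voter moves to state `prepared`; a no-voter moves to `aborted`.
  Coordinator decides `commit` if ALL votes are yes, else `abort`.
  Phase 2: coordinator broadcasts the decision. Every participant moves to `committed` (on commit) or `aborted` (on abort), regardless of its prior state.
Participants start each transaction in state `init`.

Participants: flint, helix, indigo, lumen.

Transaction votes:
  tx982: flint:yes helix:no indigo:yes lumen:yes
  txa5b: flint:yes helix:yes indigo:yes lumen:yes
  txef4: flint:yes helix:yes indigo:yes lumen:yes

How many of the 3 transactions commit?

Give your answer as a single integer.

Answer: 2

Derivation:
tx982: no from helix -> abort (commits=0)
txa5b: all yes -> commit (commits=1)
txef4: all yes -> commit (commits=2)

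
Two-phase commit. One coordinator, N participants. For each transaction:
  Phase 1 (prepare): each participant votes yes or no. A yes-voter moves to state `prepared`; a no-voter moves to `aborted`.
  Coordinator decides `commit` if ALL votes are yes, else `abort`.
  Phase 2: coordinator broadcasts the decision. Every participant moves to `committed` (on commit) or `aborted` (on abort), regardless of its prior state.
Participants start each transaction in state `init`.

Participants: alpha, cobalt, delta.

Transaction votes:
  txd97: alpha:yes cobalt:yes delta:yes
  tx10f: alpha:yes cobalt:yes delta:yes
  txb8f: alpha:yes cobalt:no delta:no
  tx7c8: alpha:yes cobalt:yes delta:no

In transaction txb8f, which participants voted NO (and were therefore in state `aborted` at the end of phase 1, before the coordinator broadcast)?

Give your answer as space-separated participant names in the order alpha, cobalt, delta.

Answer: cobalt delta

Derivation:
Txn txb8f phase 1: alpha yes -> prepared; cobalt no -> aborted; delta no -> aborted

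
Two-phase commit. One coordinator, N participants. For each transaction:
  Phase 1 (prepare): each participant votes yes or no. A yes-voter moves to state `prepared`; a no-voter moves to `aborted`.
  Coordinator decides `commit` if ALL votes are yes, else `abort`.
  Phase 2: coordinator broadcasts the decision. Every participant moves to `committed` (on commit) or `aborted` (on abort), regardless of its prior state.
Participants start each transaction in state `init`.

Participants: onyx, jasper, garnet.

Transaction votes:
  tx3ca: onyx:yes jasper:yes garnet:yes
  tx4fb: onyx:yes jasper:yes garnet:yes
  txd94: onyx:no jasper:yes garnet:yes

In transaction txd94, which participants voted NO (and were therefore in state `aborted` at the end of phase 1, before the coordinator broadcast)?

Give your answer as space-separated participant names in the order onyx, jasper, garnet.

Answer: onyx

Derivation:
Txn txd94 phase 1: onyx no -> aborted; jasper yes -> prepared; garnet yes -> prepared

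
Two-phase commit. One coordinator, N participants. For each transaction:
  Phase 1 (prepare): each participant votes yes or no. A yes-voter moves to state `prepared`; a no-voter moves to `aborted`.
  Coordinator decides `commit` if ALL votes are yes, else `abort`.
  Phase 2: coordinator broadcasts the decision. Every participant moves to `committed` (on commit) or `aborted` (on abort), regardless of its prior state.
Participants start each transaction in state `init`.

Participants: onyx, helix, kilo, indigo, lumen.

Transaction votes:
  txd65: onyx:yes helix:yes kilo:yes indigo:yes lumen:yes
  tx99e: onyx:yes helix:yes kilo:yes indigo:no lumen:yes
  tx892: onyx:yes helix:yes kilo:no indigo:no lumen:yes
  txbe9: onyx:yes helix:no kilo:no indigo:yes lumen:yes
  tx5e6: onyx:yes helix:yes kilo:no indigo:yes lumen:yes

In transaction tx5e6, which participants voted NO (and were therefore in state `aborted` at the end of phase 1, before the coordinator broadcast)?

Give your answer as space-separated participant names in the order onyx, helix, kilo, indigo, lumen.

Txn tx5e6 phase 1: onyx yes -> prepared; helix yes -> prepared; kilo no -> aborted; indigo yes -> prepared; lumen yes -> prepared

Answer: kilo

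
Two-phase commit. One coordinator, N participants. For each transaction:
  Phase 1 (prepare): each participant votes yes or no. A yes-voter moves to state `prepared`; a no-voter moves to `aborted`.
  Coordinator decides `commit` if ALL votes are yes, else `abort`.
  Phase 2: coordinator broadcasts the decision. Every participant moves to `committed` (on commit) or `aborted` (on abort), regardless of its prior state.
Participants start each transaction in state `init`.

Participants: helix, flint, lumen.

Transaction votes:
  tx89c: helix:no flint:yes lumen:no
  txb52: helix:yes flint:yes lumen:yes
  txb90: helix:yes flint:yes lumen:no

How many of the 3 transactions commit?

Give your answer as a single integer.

Answer: 1

Derivation:
tx89c: no from helix, lumen -> abort (commits=0)
txb52: all yes -> commit (commits=1)
txb90: no from lumen -> abort (commits=1)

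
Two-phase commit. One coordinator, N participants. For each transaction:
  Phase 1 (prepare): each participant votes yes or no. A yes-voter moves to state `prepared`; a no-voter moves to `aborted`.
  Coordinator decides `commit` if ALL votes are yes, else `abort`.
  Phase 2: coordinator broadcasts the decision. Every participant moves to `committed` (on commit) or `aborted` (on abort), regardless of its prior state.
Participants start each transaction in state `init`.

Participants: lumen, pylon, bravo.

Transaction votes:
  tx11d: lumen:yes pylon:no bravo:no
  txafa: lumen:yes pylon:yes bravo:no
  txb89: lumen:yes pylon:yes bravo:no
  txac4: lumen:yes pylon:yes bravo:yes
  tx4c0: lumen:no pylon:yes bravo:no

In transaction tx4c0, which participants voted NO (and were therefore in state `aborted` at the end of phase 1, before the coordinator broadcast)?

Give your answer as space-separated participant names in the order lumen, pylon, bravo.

Txn tx4c0 phase 1: lumen no -> aborted; pylon yes -> prepared; bravo no -> aborted

Answer: lumen bravo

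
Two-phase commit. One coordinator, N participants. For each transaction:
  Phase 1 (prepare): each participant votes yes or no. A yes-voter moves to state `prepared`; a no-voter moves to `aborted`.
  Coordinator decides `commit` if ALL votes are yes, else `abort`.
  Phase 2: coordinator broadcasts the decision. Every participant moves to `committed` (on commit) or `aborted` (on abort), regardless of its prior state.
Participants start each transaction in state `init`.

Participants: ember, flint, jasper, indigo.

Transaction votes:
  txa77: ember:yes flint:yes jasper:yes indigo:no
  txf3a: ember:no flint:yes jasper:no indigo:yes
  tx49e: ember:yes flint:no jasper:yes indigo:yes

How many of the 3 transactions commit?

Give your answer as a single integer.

Answer: 0

Derivation:
txa77: no from indigo -> abort (commits=0)
txf3a: no from ember, jasper -> abort (commits=0)
tx49e: no from flint -> abort (commits=0)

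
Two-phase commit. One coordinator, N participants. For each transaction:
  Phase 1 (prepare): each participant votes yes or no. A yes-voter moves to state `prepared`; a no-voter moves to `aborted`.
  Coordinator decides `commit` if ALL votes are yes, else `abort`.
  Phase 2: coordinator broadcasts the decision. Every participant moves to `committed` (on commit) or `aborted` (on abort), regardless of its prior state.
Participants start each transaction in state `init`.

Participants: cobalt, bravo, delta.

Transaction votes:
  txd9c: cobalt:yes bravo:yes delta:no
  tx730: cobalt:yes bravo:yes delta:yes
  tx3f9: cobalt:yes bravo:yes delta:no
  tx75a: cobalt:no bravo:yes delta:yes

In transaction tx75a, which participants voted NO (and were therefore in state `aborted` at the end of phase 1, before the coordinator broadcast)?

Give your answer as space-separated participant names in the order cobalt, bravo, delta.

Answer: cobalt

Derivation:
Txn tx75a phase 1: cobalt no -> aborted; bravo yes -> prepared; delta yes -> prepared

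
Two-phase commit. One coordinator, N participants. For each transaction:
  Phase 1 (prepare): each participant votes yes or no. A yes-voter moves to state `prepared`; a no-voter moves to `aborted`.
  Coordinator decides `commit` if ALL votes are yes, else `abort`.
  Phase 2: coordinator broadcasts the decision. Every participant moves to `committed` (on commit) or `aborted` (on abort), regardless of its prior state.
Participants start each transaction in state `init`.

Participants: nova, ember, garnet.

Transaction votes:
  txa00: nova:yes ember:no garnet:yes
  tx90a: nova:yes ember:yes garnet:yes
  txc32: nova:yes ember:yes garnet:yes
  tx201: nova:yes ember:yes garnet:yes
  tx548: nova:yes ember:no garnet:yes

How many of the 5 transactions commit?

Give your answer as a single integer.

Answer: 3

Derivation:
txa00: no from ember -> abort (commits=0)
tx90a: all yes -> commit (commits=1)
txc32: all yes -> commit (commits=2)
tx201: all yes -> commit (commits=3)
tx548: no from ember -> abort (commits=3)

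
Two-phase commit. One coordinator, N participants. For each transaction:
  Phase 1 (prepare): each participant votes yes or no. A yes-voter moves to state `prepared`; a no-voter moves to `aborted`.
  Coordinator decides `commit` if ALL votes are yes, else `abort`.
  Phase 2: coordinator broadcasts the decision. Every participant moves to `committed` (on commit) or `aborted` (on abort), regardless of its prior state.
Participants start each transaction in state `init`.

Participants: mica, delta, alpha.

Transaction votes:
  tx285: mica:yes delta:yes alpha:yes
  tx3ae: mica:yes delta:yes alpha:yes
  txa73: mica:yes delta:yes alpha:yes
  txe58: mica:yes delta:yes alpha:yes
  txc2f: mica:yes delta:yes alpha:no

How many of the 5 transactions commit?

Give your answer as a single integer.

Answer: 4

Derivation:
tx285: all yes -> commit (commits=1)
tx3ae: all yes -> commit (commits=2)
txa73: all yes -> commit (commits=3)
txe58: all yes -> commit (commits=4)
txc2f: no from alpha -> abort (commits=4)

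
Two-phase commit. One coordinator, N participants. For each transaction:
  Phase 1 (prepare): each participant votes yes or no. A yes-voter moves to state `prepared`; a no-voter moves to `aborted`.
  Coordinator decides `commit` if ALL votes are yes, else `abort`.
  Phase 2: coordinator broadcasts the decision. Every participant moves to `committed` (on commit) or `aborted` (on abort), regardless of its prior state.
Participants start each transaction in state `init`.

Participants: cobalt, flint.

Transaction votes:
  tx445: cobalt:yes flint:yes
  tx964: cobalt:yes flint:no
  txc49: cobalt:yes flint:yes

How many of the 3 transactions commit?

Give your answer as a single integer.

Answer: 2

Derivation:
tx445: all yes -> commit (commits=1)
tx964: no from flint -> abort (commits=1)
txc49: all yes -> commit (commits=2)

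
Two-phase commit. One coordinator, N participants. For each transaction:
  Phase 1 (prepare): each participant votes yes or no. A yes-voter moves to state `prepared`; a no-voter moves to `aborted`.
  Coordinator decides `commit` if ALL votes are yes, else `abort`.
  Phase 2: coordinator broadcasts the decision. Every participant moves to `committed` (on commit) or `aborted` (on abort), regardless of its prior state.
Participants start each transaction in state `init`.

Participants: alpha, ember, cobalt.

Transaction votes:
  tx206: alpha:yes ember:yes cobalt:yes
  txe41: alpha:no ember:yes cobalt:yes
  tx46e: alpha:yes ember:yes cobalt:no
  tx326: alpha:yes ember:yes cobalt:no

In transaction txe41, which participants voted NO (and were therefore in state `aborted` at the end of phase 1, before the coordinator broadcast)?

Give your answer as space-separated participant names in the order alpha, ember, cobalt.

Answer: alpha

Derivation:
Txn txe41 phase 1: alpha no -> aborted; ember yes -> prepared; cobalt yes -> prepared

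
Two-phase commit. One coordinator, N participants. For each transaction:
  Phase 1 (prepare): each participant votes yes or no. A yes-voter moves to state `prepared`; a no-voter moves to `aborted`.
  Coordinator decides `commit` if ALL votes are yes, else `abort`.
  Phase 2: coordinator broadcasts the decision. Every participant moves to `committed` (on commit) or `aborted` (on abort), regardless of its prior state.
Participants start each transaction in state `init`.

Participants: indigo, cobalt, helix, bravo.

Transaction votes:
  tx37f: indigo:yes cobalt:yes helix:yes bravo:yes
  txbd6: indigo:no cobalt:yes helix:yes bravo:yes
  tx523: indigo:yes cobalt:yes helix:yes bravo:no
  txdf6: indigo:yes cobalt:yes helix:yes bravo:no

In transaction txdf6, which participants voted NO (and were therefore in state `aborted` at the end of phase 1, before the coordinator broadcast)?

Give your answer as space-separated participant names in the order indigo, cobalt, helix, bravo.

Txn txdf6 phase 1: indigo yes -> prepared; cobalt yes -> prepared; helix yes -> prepared; bravo no -> aborted

Answer: bravo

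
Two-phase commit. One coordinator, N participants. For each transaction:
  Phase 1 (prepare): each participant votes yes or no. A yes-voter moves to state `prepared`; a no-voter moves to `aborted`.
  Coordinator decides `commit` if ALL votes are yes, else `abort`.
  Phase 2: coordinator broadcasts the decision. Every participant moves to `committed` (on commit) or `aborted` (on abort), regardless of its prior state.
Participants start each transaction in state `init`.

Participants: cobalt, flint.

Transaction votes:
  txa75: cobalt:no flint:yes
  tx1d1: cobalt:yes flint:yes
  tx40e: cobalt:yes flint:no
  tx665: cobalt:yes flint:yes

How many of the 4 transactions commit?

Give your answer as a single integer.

txa75: no from cobalt -> abort (commits=0)
tx1d1: all yes -> commit (commits=1)
tx40e: no from flint -> abort (commits=1)
tx665: all yes -> commit (commits=2)

Answer: 2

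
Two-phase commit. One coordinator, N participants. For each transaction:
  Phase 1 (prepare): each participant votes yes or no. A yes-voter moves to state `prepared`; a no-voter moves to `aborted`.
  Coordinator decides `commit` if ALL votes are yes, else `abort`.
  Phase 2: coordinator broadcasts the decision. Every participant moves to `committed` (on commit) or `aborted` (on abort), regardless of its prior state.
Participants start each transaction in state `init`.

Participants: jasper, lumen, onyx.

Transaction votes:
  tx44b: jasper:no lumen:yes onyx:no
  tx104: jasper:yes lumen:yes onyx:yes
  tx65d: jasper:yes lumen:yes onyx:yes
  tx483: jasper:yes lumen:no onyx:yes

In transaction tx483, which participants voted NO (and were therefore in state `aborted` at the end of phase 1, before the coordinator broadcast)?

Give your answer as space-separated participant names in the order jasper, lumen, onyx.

Answer: lumen

Derivation:
Txn tx483 phase 1: jasper yes -> prepared; lumen no -> aborted; onyx yes -> prepared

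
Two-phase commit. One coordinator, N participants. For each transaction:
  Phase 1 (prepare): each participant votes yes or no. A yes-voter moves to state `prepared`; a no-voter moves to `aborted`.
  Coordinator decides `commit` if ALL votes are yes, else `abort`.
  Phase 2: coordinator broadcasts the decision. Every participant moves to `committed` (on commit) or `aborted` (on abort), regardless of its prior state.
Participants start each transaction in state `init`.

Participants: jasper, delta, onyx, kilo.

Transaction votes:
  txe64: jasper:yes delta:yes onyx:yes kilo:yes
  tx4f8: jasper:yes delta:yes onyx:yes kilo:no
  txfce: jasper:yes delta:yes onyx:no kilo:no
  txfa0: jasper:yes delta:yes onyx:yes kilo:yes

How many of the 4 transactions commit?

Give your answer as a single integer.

txe64: all yes -> commit (commits=1)
tx4f8: no from kilo -> abort (commits=1)
txfce: no from onyx, kilo -> abort (commits=1)
txfa0: all yes -> commit (commits=2)

Answer: 2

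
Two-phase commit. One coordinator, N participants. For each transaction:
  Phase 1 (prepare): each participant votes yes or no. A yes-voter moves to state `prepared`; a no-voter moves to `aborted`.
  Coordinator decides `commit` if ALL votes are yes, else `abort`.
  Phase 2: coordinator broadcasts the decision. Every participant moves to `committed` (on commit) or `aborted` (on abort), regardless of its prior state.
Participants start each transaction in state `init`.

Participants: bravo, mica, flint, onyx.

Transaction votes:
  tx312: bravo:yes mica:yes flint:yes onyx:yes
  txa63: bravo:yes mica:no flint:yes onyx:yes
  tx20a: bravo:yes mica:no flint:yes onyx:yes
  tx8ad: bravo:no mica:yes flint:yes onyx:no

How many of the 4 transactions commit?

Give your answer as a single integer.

Answer: 1

Derivation:
tx312: all yes -> commit (commits=1)
txa63: no from mica -> abort (commits=1)
tx20a: no from mica -> abort (commits=1)
tx8ad: no from bravo, onyx -> abort (commits=1)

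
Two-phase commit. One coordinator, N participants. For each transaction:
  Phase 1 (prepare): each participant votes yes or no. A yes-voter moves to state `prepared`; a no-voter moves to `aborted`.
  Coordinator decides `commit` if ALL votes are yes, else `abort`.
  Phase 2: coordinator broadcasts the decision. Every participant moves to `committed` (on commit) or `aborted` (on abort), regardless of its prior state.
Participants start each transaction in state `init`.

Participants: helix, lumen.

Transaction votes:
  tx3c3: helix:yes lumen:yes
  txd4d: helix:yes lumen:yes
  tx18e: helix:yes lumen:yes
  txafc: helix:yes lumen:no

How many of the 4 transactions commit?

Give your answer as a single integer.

tx3c3: all yes -> commit (commits=1)
txd4d: all yes -> commit (commits=2)
tx18e: all yes -> commit (commits=3)
txafc: no from lumen -> abort (commits=3)

Answer: 3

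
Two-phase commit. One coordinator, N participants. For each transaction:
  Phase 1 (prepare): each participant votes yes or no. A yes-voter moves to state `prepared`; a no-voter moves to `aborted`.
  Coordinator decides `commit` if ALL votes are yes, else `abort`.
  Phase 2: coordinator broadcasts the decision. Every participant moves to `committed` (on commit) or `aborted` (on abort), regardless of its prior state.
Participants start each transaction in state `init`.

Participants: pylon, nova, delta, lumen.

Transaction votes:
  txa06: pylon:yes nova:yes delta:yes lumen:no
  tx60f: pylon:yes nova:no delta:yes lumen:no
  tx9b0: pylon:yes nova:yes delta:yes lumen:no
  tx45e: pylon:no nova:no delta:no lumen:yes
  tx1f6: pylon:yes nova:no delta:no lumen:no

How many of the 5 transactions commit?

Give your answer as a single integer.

txa06: no from lumen -> abort (commits=0)
tx60f: no from nova, lumen -> abort (commits=0)
tx9b0: no from lumen -> abort (commits=0)
tx45e: no from pylon, nova, delta -> abort (commits=0)
tx1f6: no from nova, delta, lumen -> abort (commits=0)

Answer: 0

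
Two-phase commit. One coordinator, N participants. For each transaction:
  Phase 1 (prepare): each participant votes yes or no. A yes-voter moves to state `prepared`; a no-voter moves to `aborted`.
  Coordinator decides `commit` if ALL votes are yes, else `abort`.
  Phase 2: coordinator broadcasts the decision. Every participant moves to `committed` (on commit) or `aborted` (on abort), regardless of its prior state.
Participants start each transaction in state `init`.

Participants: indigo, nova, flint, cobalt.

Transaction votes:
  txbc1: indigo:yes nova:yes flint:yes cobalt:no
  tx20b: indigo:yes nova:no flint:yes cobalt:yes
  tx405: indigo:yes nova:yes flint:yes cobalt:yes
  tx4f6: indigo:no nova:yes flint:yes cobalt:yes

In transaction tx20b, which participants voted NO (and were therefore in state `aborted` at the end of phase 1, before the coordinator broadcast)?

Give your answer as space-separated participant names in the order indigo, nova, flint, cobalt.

Txn tx20b phase 1: indigo yes -> prepared; nova no -> aborted; flint yes -> prepared; cobalt yes -> prepared

Answer: nova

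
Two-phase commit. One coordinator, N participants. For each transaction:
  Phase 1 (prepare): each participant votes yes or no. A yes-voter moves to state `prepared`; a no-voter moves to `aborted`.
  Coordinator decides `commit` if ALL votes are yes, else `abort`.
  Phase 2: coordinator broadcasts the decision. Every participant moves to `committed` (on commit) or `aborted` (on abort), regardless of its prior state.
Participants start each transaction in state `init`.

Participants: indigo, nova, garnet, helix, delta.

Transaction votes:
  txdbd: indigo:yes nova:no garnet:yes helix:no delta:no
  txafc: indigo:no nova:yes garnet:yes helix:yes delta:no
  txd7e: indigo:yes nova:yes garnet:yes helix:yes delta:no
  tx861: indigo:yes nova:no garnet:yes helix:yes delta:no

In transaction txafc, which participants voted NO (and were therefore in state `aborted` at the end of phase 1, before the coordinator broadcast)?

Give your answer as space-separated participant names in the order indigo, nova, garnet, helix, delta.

Answer: indigo delta

Derivation:
Txn txafc phase 1: indigo no -> aborted; nova yes -> prepared; garnet yes -> prepared; helix yes -> prepared; delta no -> aborted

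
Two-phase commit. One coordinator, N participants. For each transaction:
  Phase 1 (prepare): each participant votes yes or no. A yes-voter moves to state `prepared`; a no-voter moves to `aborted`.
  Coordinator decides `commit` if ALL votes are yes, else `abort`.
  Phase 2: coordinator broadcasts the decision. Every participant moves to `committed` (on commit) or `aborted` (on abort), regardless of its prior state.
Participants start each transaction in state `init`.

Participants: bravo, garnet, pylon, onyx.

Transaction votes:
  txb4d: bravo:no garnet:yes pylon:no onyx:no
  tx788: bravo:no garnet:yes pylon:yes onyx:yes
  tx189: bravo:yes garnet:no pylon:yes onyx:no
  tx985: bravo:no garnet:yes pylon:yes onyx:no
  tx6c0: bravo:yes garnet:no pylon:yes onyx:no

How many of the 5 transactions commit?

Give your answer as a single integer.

Answer: 0

Derivation:
txb4d: no from bravo, pylon, onyx -> abort (commits=0)
tx788: no from bravo -> abort (commits=0)
tx189: no from garnet, onyx -> abort (commits=0)
tx985: no from bravo, onyx -> abort (commits=0)
tx6c0: no from garnet, onyx -> abort (commits=0)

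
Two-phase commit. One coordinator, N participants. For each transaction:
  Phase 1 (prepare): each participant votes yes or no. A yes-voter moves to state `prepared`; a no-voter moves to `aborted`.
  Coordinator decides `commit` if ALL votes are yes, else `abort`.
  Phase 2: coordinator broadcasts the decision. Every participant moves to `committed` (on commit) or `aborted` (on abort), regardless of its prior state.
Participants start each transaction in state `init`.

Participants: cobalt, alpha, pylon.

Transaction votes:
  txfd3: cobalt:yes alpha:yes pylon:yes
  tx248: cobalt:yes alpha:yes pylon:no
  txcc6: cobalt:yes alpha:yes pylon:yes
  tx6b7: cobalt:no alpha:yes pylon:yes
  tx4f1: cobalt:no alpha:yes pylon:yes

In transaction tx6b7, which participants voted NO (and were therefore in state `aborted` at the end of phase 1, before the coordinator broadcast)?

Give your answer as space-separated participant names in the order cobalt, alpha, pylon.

Txn tx6b7 phase 1: cobalt no -> aborted; alpha yes -> prepared; pylon yes -> prepared

Answer: cobalt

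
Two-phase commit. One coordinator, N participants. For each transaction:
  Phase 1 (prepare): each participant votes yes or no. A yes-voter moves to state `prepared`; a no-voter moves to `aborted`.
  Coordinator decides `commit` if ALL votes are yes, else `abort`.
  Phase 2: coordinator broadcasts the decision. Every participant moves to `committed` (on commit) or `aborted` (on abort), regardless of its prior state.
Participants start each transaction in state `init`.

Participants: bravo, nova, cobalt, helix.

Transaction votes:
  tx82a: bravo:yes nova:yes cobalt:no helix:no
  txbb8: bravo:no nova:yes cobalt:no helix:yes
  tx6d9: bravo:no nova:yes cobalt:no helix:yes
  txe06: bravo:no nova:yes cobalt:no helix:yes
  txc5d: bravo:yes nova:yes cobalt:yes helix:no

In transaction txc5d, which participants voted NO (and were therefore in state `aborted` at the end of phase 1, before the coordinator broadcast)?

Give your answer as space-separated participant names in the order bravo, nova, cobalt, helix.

Txn txc5d phase 1: bravo yes -> prepared; nova yes -> prepared; cobalt yes -> prepared; helix no -> aborted

Answer: helix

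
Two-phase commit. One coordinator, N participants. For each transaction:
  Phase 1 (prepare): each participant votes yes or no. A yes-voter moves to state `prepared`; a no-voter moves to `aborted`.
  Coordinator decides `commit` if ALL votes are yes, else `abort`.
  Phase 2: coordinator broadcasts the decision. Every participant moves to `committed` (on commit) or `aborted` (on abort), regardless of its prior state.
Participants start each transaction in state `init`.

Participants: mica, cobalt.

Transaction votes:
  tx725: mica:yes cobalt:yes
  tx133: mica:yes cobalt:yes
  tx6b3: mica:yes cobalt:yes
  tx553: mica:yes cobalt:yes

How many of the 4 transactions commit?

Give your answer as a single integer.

Answer: 4

Derivation:
tx725: all yes -> commit (commits=1)
tx133: all yes -> commit (commits=2)
tx6b3: all yes -> commit (commits=3)
tx553: all yes -> commit (commits=4)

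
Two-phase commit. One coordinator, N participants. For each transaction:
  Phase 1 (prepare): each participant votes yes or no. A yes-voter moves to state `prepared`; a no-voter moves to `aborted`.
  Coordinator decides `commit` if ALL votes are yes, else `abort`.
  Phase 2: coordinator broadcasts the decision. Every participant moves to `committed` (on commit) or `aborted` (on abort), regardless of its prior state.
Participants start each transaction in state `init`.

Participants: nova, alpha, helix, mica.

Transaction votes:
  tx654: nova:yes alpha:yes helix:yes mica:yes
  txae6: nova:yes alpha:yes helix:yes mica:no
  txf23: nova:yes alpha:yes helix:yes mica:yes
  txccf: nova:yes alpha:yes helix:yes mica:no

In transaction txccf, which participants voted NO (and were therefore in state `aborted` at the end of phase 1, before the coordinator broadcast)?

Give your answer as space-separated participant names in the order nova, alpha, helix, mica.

Txn txccf phase 1: nova yes -> prepared; alpha yes -> prepared; helix yes -> prepared; mica no -> aborted

Answer: mica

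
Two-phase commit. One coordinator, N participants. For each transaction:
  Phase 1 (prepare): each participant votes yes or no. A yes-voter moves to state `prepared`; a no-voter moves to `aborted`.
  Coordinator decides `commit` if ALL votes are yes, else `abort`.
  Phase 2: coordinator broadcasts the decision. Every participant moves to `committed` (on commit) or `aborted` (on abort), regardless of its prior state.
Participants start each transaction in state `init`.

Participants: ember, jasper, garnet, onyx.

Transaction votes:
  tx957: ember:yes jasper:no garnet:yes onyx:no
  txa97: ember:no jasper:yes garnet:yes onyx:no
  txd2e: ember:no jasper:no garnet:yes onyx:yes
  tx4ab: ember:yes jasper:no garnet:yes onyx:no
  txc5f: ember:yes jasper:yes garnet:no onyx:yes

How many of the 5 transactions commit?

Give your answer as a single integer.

Answer: 0

Derivation:
tx957: no from jasper, onyx -> abort (commits=0)
txa97: no from ember, onyx -> abort (commits=0)
txd2e: no from ember, jasper -> abort (commits=0)
tx4ab: no from jasper, onyx -> abort (commits=0)
txc5f: no from garnet -> abort (commits=0)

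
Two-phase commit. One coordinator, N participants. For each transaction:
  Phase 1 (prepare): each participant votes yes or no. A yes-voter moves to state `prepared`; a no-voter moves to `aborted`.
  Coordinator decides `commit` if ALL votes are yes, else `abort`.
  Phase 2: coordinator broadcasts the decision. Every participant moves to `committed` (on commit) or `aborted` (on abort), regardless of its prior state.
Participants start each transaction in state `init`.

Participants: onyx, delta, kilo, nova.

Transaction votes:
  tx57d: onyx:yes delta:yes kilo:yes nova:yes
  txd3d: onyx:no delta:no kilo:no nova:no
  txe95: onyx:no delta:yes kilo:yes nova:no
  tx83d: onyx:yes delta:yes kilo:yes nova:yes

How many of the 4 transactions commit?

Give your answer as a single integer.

Answer: 2

Derivation:
tx57d: all yes -> commit (commits=1)
txd3d: no from onyx, delta, kilo, nova -> abort (commits=1)
txe95: no from onyx, nova -> abort (commits=1)
tx83d: all yes -> commit (commits=2)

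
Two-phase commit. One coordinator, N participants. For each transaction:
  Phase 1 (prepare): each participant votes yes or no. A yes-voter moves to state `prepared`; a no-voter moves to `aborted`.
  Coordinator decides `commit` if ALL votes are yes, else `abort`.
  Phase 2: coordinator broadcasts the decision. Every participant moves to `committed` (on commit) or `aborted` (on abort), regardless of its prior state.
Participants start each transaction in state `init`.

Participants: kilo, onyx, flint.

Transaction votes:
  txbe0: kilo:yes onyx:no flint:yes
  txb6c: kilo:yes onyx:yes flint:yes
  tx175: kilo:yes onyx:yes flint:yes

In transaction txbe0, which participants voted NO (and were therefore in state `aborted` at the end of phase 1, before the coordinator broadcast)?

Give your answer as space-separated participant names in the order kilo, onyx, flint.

Answer: onyx

Derivation:
Txn txbe0 phase 1: kilo yes -> prepared; onyx no -> aborted; flint yes -> prepared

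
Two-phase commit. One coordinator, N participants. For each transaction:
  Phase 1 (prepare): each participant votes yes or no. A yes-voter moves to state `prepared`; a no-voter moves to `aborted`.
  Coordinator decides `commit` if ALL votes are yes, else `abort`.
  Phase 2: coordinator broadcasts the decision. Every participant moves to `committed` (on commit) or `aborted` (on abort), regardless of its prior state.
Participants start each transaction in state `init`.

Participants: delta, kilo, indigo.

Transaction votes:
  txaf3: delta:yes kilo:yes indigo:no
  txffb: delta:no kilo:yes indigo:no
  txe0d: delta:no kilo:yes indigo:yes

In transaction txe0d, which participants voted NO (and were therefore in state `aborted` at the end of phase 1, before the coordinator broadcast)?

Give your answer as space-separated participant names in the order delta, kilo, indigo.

Answer: delta

Derivation:
Txn txe0d phase 1: delta no -> aborted; kilo yes -> prepared; indigo yes -> prepared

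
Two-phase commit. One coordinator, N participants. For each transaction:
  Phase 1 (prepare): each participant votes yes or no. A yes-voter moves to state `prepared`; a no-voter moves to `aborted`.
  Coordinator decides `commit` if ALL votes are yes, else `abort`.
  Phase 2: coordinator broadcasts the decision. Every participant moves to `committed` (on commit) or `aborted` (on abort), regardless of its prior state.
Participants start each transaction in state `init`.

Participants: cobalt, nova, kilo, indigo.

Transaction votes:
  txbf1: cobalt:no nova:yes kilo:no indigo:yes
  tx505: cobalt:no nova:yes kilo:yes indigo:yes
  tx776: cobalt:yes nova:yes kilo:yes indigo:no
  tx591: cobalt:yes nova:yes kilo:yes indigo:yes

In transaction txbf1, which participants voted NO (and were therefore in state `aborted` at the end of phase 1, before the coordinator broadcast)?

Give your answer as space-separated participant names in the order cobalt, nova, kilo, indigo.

Answer: cobalt kilo

Derivation:
Txn txbf1 phase 1: cobalt no -> aborted; nova yes -> prepared; kilo no -> aborted; indigo yes -> prepared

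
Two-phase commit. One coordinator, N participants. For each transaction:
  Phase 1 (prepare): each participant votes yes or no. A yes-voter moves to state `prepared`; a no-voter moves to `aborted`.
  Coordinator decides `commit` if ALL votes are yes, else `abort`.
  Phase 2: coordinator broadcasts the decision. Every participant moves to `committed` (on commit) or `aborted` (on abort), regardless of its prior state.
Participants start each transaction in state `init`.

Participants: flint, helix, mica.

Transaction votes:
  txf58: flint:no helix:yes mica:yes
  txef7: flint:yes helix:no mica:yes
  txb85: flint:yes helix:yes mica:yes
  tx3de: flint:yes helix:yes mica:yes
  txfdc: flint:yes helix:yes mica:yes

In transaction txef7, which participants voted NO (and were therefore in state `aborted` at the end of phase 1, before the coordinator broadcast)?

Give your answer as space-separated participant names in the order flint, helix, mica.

Answer: helix

Derivation:
Txn txef7 phase 1: flint yes -> prepared; helix no -> aborted; mica yes -> prepared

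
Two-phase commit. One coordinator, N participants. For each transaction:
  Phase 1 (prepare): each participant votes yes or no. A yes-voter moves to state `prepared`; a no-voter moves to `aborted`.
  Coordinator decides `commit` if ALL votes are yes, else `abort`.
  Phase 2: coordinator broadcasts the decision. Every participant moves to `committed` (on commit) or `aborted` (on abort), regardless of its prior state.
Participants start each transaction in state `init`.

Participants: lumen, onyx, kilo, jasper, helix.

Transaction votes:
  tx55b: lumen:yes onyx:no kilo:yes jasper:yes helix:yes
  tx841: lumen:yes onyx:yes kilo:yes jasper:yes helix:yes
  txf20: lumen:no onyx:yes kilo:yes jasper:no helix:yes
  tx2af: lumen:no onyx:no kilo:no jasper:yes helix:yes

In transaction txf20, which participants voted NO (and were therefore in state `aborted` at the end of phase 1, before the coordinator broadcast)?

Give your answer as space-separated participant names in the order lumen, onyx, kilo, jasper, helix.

Txn txf20 phase 1: lumen no -> aborted; onyx yes -> prepared; kilo yes -> prepared; jasper no -> aborted; helix yes -> prepared

Answer: lumen jasper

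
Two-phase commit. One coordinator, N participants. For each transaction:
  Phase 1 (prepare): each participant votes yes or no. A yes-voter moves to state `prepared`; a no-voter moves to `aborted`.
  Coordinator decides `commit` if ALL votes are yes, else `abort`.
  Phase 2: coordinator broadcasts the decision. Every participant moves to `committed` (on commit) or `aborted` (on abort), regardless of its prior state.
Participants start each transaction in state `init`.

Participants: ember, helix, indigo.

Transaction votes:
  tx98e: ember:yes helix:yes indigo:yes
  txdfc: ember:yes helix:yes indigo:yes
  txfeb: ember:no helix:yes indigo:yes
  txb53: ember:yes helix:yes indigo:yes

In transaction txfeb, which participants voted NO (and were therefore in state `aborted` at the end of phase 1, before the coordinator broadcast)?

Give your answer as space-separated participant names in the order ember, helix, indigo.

Answer: ember

Derivation:
Txn txfeb phase 1: ember no -> aborted; helix yes -> prepared; indigo yes -> prepared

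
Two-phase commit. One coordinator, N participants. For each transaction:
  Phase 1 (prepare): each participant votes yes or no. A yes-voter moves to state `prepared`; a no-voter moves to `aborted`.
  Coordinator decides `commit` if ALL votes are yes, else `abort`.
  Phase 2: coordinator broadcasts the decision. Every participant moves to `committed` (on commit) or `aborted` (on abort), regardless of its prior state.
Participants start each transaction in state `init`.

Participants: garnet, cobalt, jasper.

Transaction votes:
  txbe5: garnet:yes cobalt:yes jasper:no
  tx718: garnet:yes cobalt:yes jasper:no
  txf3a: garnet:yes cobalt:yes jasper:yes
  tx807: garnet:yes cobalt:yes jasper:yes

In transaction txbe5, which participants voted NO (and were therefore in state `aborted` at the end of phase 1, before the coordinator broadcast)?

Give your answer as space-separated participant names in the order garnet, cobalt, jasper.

Txn txbe5 phase 1: garnet yes -> prepared; cobalt yes -> prepared; jasper no -> aborted

Answer: jasper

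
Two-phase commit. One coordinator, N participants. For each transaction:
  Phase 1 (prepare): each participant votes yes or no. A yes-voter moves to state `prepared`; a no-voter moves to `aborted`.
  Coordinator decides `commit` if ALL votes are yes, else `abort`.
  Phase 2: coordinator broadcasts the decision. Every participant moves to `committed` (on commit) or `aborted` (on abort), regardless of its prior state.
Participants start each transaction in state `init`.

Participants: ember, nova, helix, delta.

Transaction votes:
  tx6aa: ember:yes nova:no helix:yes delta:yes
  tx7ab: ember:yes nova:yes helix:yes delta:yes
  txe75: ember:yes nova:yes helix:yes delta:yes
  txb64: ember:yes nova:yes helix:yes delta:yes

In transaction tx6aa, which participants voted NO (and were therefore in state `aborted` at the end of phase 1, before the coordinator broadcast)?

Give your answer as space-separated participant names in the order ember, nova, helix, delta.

Answer: nova

Derivation:
Txn tx6aa phase 1: ember yes -> prepared; nova no -> aborted; helix yes -> prepared; delta yes -> prepared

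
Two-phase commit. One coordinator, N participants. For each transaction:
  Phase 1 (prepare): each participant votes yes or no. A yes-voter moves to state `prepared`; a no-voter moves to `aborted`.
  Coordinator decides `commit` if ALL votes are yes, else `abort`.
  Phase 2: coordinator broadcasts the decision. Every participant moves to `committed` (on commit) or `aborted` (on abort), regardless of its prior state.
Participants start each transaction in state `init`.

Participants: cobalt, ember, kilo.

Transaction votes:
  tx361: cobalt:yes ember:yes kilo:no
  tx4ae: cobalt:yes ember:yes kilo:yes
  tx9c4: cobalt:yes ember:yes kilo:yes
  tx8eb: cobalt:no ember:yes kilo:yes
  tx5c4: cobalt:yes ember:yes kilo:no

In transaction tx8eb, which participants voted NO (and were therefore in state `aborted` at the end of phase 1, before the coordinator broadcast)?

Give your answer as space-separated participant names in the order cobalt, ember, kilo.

Answer: cobalt

Derivation:
Txn tx8eb phase 1: cobalt no -> aborted; ember yes -> prepared; kilo yes -> prepared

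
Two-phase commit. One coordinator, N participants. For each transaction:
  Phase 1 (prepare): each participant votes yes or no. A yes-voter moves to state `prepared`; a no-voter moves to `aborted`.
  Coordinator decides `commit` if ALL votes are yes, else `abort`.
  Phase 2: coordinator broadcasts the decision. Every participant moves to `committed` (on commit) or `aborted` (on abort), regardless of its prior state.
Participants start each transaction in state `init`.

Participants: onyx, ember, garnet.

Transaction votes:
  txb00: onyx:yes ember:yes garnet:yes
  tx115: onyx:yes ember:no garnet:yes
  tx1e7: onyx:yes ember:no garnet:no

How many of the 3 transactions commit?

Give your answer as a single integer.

Answer: 1

Derivation:
txb00: all yes -> commit (commits=1)
tx115: no from ember -> abort (commits=1)
tx1e7: no from ember, garnet -> abort (commits=1)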